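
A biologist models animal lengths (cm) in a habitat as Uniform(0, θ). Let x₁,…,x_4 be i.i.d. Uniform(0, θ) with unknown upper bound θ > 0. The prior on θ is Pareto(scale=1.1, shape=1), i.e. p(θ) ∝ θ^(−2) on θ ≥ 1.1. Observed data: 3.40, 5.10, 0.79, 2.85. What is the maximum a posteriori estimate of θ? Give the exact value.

The Uniform(0, θ) likelihood is θ^(−n) for θ ≥ max(xᵢ), zero otherwise. Here max(xᵢ) = 5.10.
Posterior ∝ θ^(−2) · θ^(−4) = θ^(−6) on θ ≥ max(1.1, 5.10) = 5.10.
This density is strictly decreasing in θ, so the posterior mode lies at the lower boundary of the support.

θ̂_MAP = 5.10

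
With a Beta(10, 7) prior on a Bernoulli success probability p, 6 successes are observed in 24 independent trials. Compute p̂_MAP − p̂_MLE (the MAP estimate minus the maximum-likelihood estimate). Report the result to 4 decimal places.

Posterior is Beta(16, 25); MAP = (16−1)/(41−2) = 15/39 ≈ 0.38462.
MLE ignores the prior: p̂_MLE = k/n = 6/24 ≈ 0.25000.
Difference = 15/39 − 6/24 = 7/52 ≈ 0.1346.

MAP − MLE = 0.1346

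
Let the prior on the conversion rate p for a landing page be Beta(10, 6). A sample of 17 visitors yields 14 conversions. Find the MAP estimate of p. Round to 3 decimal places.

p̂_MAP = 0.742

Prior: Beta(10, 6).
Data: 14 successes in 17 trials. The binomial likelihood contributes p^14(1−p)^3, so the posterior is Beta(10+14, 6+3) = Beta(24, 9).
For Beta(a, b) with a, b > 1 the mode is (a−1)/(a+b−2) = 23/31 ≈ 0.742.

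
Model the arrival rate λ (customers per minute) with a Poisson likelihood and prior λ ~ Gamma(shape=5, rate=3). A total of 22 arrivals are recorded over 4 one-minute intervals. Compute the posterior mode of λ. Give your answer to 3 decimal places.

λ̂_MAP = 3.714

Σxᵢ = 22, n = 4.
Posterior ∝ λ^4e^(−3λ) · λ^22e^(−4λ) = λ^26e^(−7λ), i.e. Gamma(shape=27, rate=7).
The mode of a Gamma(a, b) with a ≥ 1 (shape–rate) is (a−1)/b = 26/7 ≈ 3.714.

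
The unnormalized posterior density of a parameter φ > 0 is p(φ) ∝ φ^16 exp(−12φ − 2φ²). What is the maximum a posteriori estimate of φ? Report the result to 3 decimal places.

ℓ'(φ) = 16/φ − 12 − 4φ. Setting this to zero and multiplying by φ: 4φ² + 12φ − 16 = 0.
φ = (−12 + √(12² + 4·4·16)) / (2·4) = (−12 + √400) / 8 = (−12 + 20)/8 = 1.
ℓ''(φ) = −16/φ² − 4 < 0, confirming a maximum.

φ̂_MAP = 1.000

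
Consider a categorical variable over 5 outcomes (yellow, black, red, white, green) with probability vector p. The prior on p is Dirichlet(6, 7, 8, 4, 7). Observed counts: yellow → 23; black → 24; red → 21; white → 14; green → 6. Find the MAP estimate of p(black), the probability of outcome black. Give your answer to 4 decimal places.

MAP estimate of p(black) = 0.2609

The posterior is Dirichlet(αᵢ + nᵢ) = Dirichlet(29, 31, 29, 18, 13).
For a Dirichlet(a₁,…,a_K) with all aᵢ > 1, the mode has j-th component (aⱼ − 1)/(Σaᵢ − K).
Here Σaᵢ = 120 and K = 5, so p(black) = (31 − 1)/(120 − 5) = 30/115 ≈ 0.2609.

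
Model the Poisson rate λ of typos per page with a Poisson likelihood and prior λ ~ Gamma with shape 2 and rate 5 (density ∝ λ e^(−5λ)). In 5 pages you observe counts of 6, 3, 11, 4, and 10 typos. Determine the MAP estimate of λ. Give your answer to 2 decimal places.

Σxᵢ = 6+3+11+4+10 = 34, with n = 5.
Posterior ∝ λe^(−5λ) · λ^34e^(−5λ) = λ^35e^(−10λ), i.e. Gamma(shape=36, rate=10).
The mode of a Gamma(a, b) with a ≥ 1 (shape–rate) is (a−1)/b = 35/10 ≈ 3.50.

λ̂_MAP = 3.50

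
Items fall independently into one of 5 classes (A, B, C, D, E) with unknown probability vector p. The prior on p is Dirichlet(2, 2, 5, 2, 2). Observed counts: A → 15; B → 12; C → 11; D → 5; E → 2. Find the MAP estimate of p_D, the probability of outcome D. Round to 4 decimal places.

The posterior is Dirichlet(αᵢ + nᵢ) = Dirichlet(17, 14, 16, 7, 4).
For a Dirichlet(a₁,…,a_K) with all aᵢ > 1, the mode has j-th component (aⱼ − 1)/(Σaᵢ − K).
Here Σaᵢ = 58 and K = 5, so p_D = (7 − 1)/(58 − 5) = 6/53 ≈ 0.1132.

MAP estimate of p_D = 0.1132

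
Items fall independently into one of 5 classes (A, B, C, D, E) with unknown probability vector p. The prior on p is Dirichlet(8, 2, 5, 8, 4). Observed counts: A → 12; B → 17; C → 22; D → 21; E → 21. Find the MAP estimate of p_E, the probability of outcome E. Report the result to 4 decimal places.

The posterior is Dirichlet(αᵢ + nᵢ) = Dirichlet(20, 19, 27, 29, 25).
For a Dirichlet(a₁,…,a_K) with all aᵢ > 1, the mode has j-th component (aⱼ − 1)/(Σaᵢ − K).
Here Σaᵢ = 120 and K = 5, so p_E = (25 − 1)/(120 − 5) = 24/115 ≈ 0.2087.

MAP estimate of p_E = 0.2087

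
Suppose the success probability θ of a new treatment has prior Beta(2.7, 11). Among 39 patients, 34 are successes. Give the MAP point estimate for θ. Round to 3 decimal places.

θ̂_MAP = 0.704

Prior: Beta(2.7, 11).
Data: 34 successes in 39 trials. The binomial likelihood contributes θ^34(1−θ)^5, so the posterior is Beta(2.7+34, 11+5) = Beta(36.7, 16).
For Beta(a, b) with a, b > 1 the mode is (a−1)/(a+b−2) = 35.7/50.7 ≈ 0.704.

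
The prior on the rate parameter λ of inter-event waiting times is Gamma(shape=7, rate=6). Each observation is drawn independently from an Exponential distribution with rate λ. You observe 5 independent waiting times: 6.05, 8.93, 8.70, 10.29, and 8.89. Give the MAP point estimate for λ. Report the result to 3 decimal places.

λ̂_MAP = 0.225

The Exponential(rate=λ) likelihood is ∝ λ^n e^(−λΣtᵢ). Here n = 5 and Σtᵢ = 6.05 + 8.93 + 8.70 + 10.29 + 8.89 = 42.86.
Posterior ∝ λ^6e^(−6λ) · λ^5e^(−42.86λ) = λ^11e^(−48.86λ), i.e. Gamma(12, 48.86).
Mode = (a−1)/b = 11/48.86 ≈ 0.225.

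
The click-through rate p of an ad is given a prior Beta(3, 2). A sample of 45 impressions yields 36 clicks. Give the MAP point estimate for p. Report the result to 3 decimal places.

p̂_MAP = 0.792

Prior: Beta(3, 2).
Data: 36 successes in 45 trials. The binomial likelihood contributes p^36(1−p)^9, so the posterior is Beta(3+36, 2+9) = Beta(39, 11).
For Beta(a, b) with a, b > 1 the mode is (a−1)/(a+b−2) = 38/48 ≈ 0.792.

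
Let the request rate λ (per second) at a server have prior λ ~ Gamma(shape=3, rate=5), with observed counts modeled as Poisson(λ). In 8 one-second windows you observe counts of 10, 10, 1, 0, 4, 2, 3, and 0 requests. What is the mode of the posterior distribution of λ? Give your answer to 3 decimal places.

Σxᵢ = 10+10+1+0+4+2+3+0 = 30, with n = 8.
Posterior ∝ λ^2e^(−5λ) · λ^30e^(−8λ) = λ^32e^(−13λ), i.e. Gamma(shape=33, rate=13).
The mode of a Gamma(a, b) with a ≥ 1 (shape–rate) is (a−1)/b = 32/13 ≈ 2.462.

λ̂_MAP = 2.462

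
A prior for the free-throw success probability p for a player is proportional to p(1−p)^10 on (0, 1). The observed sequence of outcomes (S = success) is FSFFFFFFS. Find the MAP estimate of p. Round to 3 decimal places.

p̂_MAP = 0.150

The prior density ∝ p(1−p)^10 is the kernel of Beta(2, 11).
Data: 2 successes in 9 trials (from the sequence). The binomial likelihood contributes p^2(1−p)^7, so the posterior is Beta(2+2, 11+7) = Beta(4, 18).
For Beta(a, b) with a, b > 1 the mode is (a−1)/(a+b−2) = 3/20 ≈ 0.150.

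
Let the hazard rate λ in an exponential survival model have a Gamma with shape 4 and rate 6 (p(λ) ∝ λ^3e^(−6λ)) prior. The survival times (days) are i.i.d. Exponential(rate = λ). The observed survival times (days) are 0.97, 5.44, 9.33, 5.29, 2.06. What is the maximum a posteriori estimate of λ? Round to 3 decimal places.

λ̂_MAP = 0.275

The Exponential(rate=λ) likelihood is ∝ λ^n e^(−λΣtᵢ). Here n = 5 and Σtᵢ = 0.97 + 5.44 + 9.33 + 5.29 + 2.06 = 23.09.
Posterior ∝ λ^3e^(−6λ) · λ^5e^(−23.09λ) = λ^8e^(−29.09λ), i.e. Gamma(9, 29.09).
Mode = (a−1)/b = 8/29.09 ≈ 0.275.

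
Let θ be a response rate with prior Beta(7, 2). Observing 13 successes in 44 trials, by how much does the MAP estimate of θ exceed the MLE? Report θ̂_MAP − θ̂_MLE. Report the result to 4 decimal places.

MAP − MLE = 0.0771

Posterior is Beta(20, 33); MAP = (20−1)/(53−2) = 19/51 ≈ 0.37255.
MLE ignores the prior: θ̂_MLE = k/n = 13/44 ≈ 0.29545.
Difference = 19/51 − 13/44 = 173/2244 ≈ 0.0771.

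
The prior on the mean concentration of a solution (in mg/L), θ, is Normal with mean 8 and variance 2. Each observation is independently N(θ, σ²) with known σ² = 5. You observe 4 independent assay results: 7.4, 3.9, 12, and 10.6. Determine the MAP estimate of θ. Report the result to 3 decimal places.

n = 4; x̄ = (7.4 + 3.9 + 12 + 10.6)/4 = 33.9/4 = 8.475.
For a Normal prior and Normal likelihood with known variance, the posterior is Normal; its mode equals its mean, the precision-weighted average.
Prior precision 1/σ₀² = 1/2 = 0.5; data precision n/σ² = 4/5 = 0.8.
θ̂ = (0.5·8 + 0.8·8.475) / (0.5 + 0.8) = 10.78/1.3 = 539/65 ≈ 8.292.

θ̂_MAP = 8.292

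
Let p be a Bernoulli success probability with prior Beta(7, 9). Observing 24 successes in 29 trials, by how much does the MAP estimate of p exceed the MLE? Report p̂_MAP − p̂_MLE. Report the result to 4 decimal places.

MAP − MLE = -0.1299

Posterior is Beta(31, 14); MAP = (31−1)/(45−2) = 30/43 ≈ 0.69767.
MLE ignores the prior: p̂_MLE = k/n = 24/29 ≈ 0.82759.
Difference = 30/43 − 24/29 = -162/1247 ≈ -0.1299.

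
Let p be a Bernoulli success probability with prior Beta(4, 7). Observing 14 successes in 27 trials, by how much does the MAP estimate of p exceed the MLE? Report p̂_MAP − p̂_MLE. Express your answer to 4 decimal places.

Posterior is Beta(18, 20); MAP = (18−1)/(38−2) = 17/36 ≈ 0.47222.
MLE ignores the prior: p̂_MLE = k/n = 14/27 ≈ 0.51852.
Difference = 17/36 − 14/27 = -5/108 ≈ -0.0463.

MAP − MLE = -0.0463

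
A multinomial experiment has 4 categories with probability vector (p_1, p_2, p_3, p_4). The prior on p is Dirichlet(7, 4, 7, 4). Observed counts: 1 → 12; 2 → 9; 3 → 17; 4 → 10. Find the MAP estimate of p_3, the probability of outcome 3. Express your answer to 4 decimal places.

The posterior is Dirichlet(αᵢ + nᵢ) = Dirichlet(19, 13, 24, 14).
For a Dirichlet(a₁,…,a_K) with all aᵢ > 1, the mode has j-th component (aⱼ − 1)/(Σaᵢ − K).
Here Σaᵢ = 70 and K = 4, so p_3 = (24 − 1)/(70 − 4) = 23/66 ≈ 0.3485.

MAP estimate: 0.3485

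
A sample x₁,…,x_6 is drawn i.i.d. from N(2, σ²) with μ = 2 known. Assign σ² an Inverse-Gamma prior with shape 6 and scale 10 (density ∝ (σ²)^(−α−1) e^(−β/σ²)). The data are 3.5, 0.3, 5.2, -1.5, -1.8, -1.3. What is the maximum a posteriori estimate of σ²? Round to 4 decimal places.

σ̂²_MAP = 3.6480

Sum of squared deviations about the known mean: SS = (3.5−2)² + (0.3−2)² + (5.2−2)² + (-1.5−2)² + (-1.8−2)² + (-1.3−2)² = 52.96.
The Normal likelihood contributes (σ²)^(−n/2) exp(−SS/(2σ²)), so the posterior is Inverse-Gamma(α + n/2, β + SS/2) = Inverse-Gamma(9, 36.48).
The mode of Inverse-Gamma(a, b) is b/(a+1) = 36.48/10 ≈ 3.6480.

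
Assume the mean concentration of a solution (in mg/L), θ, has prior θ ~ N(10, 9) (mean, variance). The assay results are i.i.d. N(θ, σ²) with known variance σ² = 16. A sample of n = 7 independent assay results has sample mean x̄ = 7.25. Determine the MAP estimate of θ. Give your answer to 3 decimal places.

θ̂_MAP = 7.807

n = 7, x̄ = 7.25.
For a Normal prior and Normal likelihood with known variance, the posterior is Normal; its mode equals its mean, the precision-weighted average.
Prior precision 1/σ₀² = 1/9; data precision n/σ² = 7/16 = 0.4375.
θ̂ = ((1/9)·10 + 0.4375·7.25) / (1/9 + 0.4375) = (2467/576)/(79/144) = 2467/316 ≈ 7.807.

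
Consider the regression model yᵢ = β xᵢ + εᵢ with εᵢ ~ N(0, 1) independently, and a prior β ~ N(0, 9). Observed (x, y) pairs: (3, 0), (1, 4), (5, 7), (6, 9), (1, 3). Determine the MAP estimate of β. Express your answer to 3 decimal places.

β̂_MAP = 1.331

log p(β | y) = −Σ(yᵢ − βxᵢ)²/(2·1) − β²/(2·9) + const.
Setting the derivative to zero: Σxᵢ(yᵢ − βxᵢ)/1 − β/9 = 0, so β = Σxᵢyᵢ / (Σxᵢ² + σ²/τ²).
Σxᵢyᵢ = 3·0 + 1·4 + 5·7 + 6·9 + 1·3 = 96; Σxᵢ² = 72; σ²/τ² = 1/9.
β̂_MAP = 96 / (72 + 1/9) = 96/(649/9) = 864/649 ≈ 1.331.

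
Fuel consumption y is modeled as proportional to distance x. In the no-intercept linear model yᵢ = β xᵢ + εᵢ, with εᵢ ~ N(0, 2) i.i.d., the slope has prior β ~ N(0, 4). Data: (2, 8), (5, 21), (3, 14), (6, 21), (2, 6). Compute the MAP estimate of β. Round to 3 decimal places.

β̂_MAP = 3.834

log p(β | y) = −Σ(yᵢ − βxᵢ)²/(2·2) − β²/(2·4) + const.
Setting the derivative to zero: Σxᵢ(yᵢ − βxᵢ)/2 − β/4 = 0, so β = Σxᵢyᵢ / (Σxᵢ² + σ²/τ²).
Σxᵢyᵢ = 2·8 + 5·21 + 3·14 + 6·21 + 2·6 = 301; Σxᵢ² = 78; σ²/τ² = 0.5.
β̂_MAP = 301 / (78 + 0.5) = 301/78.5 ≈ 3.834.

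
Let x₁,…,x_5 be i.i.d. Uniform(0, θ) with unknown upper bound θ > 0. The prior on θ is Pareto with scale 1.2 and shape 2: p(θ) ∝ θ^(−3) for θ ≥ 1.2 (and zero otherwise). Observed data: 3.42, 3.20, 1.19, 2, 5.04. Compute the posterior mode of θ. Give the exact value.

θ̂_MAP = 5.04

The Uniform(0, θ) likelihood is θ^(−n) for θ ≥ max(xᵢ), zero otherwise. Here max(xᵢ) = 5.04.
Posterior ∝ θ^(−3) · θ^(−5) = θ^(−8) on θ ≥ max(1.2, 5.04) = 5.04.
This density is strictly decreasing in θ, so the posterior mode lies at the lower boundary of the support.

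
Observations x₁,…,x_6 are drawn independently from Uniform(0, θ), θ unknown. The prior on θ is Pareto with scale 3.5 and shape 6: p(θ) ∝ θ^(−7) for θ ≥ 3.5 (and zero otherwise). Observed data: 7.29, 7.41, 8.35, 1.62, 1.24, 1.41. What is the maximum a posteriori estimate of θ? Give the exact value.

θ̂_MAP = 8.35

The Uniform(0, θ) likelihood is θ^(−n) for θ ≥ max(xᵢ), zero otherwise. Here max(xᵢ) = 8.35.
Posterior ∝ θ^(−7) · θ^(−6) = θ^(−13) on θ ≥ max(3.5, 8.35) = 8.35.
This density is strictly decreasing in θ, so the posterior mode lies at the lower boundary of the support.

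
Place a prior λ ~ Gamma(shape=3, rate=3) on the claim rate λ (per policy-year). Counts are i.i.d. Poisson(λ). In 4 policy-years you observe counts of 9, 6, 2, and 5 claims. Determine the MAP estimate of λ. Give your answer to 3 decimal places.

Σxᵢ = 9+6+2+5 = 22, with n = 4.
Posterior ∝ λ^2e^(−3λ) · λ^22e^(−4λ) = λ^24e^(−7λ), i.e. Gamma(shape=25, rate=7).
The mode of a Gamma(a, b) with a ≥ 1 (shape–rate) is (a−1)/b = 24/7 ≈ 3.429.

λ̂_MAP = 3.429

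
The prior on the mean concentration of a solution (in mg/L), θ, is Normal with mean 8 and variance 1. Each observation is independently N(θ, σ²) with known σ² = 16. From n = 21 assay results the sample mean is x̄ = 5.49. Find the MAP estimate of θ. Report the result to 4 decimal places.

θ̂_MAP = 6.5754

n = 21, x̄ = 5.49.
For a Normal prior and Normal likelihood with known variance, the posterior is Normal; its mode equals its mean, the precision-weighted average.
Prior precision 1/σ₀² = 1/1 = 1; data precision n/σ² = 21/16 = 1.3125.
θ̂ = (1·8 + 1.3125·5.49) / (1 + 1.3125) = 15.205625/2.3125 = 24329/3700 ≈ 6.5754.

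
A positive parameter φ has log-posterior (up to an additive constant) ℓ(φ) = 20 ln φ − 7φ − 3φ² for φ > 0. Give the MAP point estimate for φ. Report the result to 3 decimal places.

ℓ'(φ) = 20/φ − 7 − 6φ. Setting this to zero and multiplying by φ: 6φ² + 7φ − 20 = 0.
φ = (−7 + √(7² + 4·6·20)) / (2·6) = (−7 + √529) / 12 = (−7 + 23)/12 = 4/3.
ℓ''(φ) = −20/φ² − 6 < 0, confirming a maximum.

φ̂_MAP = 1.333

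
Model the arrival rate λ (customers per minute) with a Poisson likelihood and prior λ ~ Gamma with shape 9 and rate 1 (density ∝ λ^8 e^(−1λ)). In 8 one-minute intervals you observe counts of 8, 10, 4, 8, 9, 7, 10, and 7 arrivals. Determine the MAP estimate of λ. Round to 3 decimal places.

λ̂_MAP = 7.889

Σxᵢ = 8+10+4+8+9+7+10+7 = 63, with n = 8.
Posterior ∝ λ^8e^(−1λ) · λ^63e^(−8λ) = λ^71e^(−9λ), i.e. Gamma(shape=72, rate=9).
The mode of a Gamma(a, b) with a ≥ 1 (shape–rate) is (a−1)/b = 71/9 ≈ 7.889.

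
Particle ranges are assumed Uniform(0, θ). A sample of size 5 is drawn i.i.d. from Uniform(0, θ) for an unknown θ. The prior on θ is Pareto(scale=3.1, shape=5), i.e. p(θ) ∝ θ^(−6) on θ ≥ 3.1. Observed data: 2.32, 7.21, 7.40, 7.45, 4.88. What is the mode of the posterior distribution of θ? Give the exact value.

The Uniform(0, θ) likelihood is θ^(−n) for θ ≥ max(xᵢ), zero otherwise. Here max(xᵢ) = 7.45.
Posterior ∝ θ^(−6) · θ^(−5) = θ^(−11) on θ ≥ max(3.1, 7.45) = 7.45.
This density is strictly decreasing in θ, so the posterior mode lies at the lower boundary of the support.

θ̂_MAP = 7.45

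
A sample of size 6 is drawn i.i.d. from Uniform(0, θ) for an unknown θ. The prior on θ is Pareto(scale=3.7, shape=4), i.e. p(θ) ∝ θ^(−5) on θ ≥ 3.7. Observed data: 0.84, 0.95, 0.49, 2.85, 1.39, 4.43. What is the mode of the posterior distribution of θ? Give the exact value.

The Uniform(0, θ) likelihood is θ^(−n) for θ ≥ max(xᵢ), zero otherwise. Here max(xᵢ) = 4.43.
Posterior ∝ θ^(−5) · θ^(−6) = θ^(−11) on θ ≥ max(3.7, 4.43) = 4.43.
This density is strictly decreasing in θ, so the posterior mode lies at the lower boundary of the support.

θ̂_MAP = 4.43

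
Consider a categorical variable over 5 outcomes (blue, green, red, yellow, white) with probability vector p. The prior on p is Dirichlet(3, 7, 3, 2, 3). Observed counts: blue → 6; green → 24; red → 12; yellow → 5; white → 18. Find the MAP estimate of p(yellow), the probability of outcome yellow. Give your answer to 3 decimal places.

The posterior is Dirichlet(αᵢ + nᵢ) = Dirichlet(9, 31, 15, 7, 21).
For a Dirichlet(a₁,…,a_K) with all aᵢ > 1, the mode has j-th component (aⱼ − 1)/(Σaᵢ − K).
Here Σaᵢ = 83 and K = 5, so p(yellow) = (7 − 1)/(83 − 5) = 6/78 ≈ 0.077.

MAP estimate of p(yellow) = 0.077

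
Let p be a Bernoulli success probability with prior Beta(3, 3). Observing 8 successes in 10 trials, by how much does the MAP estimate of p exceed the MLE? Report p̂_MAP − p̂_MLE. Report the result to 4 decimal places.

Posterior is Beta(11, 5); MAP = (11−1)/(16−2) = 10/14 ≈ 0.71429.
MLE ignores the prior: p̂_MLE = k/n = 8/10 ≈ 0.80000.
Difference = 10/14 − 8/10 = -3/35 ≈ -0.0857.

MAP − MLE = -0.0857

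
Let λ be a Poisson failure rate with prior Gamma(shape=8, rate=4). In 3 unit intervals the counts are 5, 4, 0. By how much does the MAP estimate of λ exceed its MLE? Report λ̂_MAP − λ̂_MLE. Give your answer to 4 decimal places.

MAP − MLE = -0.7143

Σxᵢ = 9. Posterior is Gamma(17, 7); MAP = (17−1)/7 = 16/7 ≈ 2.28571.
MLE = x̄ = 9/3 ≈ 3.00000.
Difference = 16/7 − 9/3 = -5/7 ≈ -0.7143.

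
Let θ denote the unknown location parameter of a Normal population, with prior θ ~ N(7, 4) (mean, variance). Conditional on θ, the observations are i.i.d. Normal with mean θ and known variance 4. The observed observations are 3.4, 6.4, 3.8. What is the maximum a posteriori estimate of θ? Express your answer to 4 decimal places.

n = 3; x̄ = (3.4 + 6.4 + 3.8)/3 = 13.6/3 = 68/15 ≈ 4.5333.
For a Normal prior and Normal likelihood with known variance, the posterior is Normal; its mode equals its mean, the precision-weighted average.
Prior precision 1/σ₀² = 1/4 = 0.25; data precision n/σ² = 3/4 = 0.75.
θ̂ = (0.25·7 + 0.75·(68/15)) / (0.25 + 0.75) = 5.15/1 = 5.1500.

θ̂_MAP = 5.1500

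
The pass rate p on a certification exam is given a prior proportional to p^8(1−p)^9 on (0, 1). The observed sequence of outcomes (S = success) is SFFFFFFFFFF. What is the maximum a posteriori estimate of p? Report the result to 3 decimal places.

The prior density ∝ p^8(1−p)^9 is the kernel of Beta(9, 10).
Data: 1 success in 11 trials (from the sequence). The binomial likelihood contributes p(1−p)^10, so the posterior is Beta(9+1, 10+10) = Beta(10, 20).
For Beta(a, b) with a, b > 1 the mode is (a−1)/(a+b−2) = 9/28 ≈ 0.321.

p̂_MAP = 0.321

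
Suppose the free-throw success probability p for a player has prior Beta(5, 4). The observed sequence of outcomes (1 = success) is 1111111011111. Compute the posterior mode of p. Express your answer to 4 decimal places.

p̂_MAP = 0.8000

Prior: Beta(5, 4).
Data: 12 successes in 13 trials (from the sequence). The binomial likelihood contributes p^12(1−p)^1, so the posterior is Beta(5+12, 4+1) = Beta(17, 5).
For Beta(a, b) with a, b > 1 the mode is (a−1)/(a+b−2) = 16/20 ≈ 0.8000.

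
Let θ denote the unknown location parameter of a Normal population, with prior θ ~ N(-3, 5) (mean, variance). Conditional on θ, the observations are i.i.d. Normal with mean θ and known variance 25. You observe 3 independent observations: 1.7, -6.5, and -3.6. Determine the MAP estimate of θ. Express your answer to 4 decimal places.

n = 3; x̄ = (1.7 + (-6.5) + (-3.6))/3 = -8.4/3 = -2.8.
For a Normal prior and Normal likelihood with known variance, the posterior is Normal; its mode equals its mean, the precision-weighted average.
Prior precision 1/σ₀² = 1/5 = 0.2; data precision n/σ² = 3/25 = 0.12.
θ̂ = (0.2·(-3) + 0.12·(-2.8)) / (0.2 + 0.12) = (-0.936)/0.32 = -2.9250.

θ̂_MAP = -2.9250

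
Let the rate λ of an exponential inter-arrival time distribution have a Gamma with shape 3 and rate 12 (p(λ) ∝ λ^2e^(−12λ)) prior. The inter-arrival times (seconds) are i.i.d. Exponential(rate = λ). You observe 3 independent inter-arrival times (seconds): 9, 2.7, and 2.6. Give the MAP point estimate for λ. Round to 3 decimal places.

λ̂_MAP = 0.190

The Exponential(rate=λ) likelihood is ∝ λ^n e^(−λΣtᵢ). Here n = 3 and Σtᵢ = 9 + 2.7 + 2.6 = 14.3.
Posterior ∝ λ^2e^(−12λ) · λ^3e^(−14.3λ) = λ^5e^(−26.3λ), i.e. Gamma(6, 26.3).
Mode = (a−1)/b = 5/26.3 ≈ 0.190.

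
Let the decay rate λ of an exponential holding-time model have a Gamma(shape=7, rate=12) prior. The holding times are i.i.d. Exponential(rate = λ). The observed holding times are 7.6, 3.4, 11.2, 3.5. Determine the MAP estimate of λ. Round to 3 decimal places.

The Exponential(rate=λ) likelihood is ∝ λ^n e^(−λΣtᵢ). Here n = 4 and Σtᵢ = 7.6 + 3.4 + 11.2 + 3.5 = 25.7.
Posterior ∝ λ^6e^(−12λ) · λ^4e^(−25.7λ) = λ^10e^(−37.7λ), i.e. Gamma(11, 37.7).
Mode = (a−1)/b = 10/37.7 ≈ 0.265.

λ̂_MAP = 0.265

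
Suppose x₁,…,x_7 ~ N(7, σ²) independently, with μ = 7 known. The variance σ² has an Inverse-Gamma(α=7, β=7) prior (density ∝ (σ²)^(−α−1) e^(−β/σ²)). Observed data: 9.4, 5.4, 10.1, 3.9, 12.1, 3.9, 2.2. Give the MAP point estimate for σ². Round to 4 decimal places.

σ̂²_MAP = 4.3565

Sum of squared deviations about the known mean: SS = (9.4−7)² + (5.4−7)² + (10.1−7)² + (3.9−7)² + (12.1−7)² + (3.9−7)² + (2.2−7)² = 86.2.
The Normal likelihood contributes (σ²)^(−n/2) exp(−SS/(2σ²)), so the posterior is Inverse-Gamma(α + n/2, β + SS/2) = Inverse-Gamma(10.5, 50.1).
The mode of Inverse-Gamma(a, b) is b/(a+1) = 50.1/11.5 ≈ 4.3565.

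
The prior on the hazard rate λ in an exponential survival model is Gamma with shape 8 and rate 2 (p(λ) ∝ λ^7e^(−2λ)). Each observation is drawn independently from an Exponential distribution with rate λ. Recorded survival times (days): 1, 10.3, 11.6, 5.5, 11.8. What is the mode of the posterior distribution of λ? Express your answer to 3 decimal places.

λ̂_MAP = 0.284

The Exponential(rate=λ) likelihood is ∝ λ^n e^(−λΣtᵢ). Here n = 5 and Σtᵢ = 1 + 10.3 + 11.6 + 5.5 + 11.8 = 40.2.
Posterior ∝ λ^7e^(−2λ) · λ^5e^(−40.2λ) = λ^12e^(−42.2λ), i.e. Gamma(13, 42.2).
Mode = (a−1)/b = 12/42.2 ≈ 0.284.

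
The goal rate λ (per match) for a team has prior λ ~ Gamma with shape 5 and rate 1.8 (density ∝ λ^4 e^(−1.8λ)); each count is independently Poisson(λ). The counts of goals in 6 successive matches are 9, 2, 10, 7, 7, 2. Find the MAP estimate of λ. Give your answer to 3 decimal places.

λ̂_MAP = 5.256

Σxᵢ = 9+2+10+7+7+2 = 37, with n = 6.
Posterior ∝ λ^4e^(−1.8λ) · λ^37e^(−6λ) = λ^41e^(−7.8λ), i.e. Gamma(shape=42, rate=7.8).
The mode of a Gamma(a, b) with a ≥ 1 (shape–rate) is (a−1)/b = 41/7.8 ≈ 5.256.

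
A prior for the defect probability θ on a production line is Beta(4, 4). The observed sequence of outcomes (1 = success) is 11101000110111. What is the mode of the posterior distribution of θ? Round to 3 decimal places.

Prior: Beta(4, 4).
Data: 9 successes in 14 trials (from the sequence). The binomial likelihood contributes θ^9(1−θ)^5, so the posterior is Beta(4+9, 4+5) = Beta(13, 9).
For Beta(a, b) with a, b > 1 the mode is (a−1)/(a+b−2) = 12/20 ≈ 0.600.

θ̂_MAP = 0.600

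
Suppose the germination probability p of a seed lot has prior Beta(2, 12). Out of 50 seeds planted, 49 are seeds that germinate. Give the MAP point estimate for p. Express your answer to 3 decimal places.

Prior: Beta(2, 12).
Data: 49 successes in 50 trials. The binomial likelihood contributes p^49(1−p)^1, so the posterior is Beta(2+49, 12+1) = Beta(51, 13).
For Beta(a, b) with a, b > 1 the mode is (a−1)/(a+b−2) = 50/62 ≈ 0.806.

p̂_MAP = 0.806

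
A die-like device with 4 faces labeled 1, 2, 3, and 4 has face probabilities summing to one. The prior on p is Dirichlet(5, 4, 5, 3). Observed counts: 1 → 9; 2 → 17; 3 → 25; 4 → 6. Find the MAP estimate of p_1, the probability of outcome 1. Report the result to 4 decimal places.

The posterior is Dirichlet(αᵢ + nᵢ) = Dirichlet(14, 21, 30, 9).
For a Dirichlet(a₁,…,a_K) with all aᵢ > 1, the mode has j-th component (aⱼ − 1)/(Σaᵢ − K).
Here Σaᵢ = 74 and K = 4, so p_1 = (14 − 1)/(74 − 4) = 13/70 ≈ 0.1857.

MAP estimate: 0.1857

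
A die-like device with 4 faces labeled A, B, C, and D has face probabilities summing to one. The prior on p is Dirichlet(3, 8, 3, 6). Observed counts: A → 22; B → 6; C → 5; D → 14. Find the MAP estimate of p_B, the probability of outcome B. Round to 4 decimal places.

The posterior is Dirichlet(αᵢ + nᵢ) = Dirichlet(25, 14, 8, 20).
For a Dirichlet(a₁,…,a_K) with all aᵢ > 1, the mode has j-th component (aⱼ − 1)/(Σaᵢ − K).
Here Σaᵢ = 67 and K = 4, so p_B = (14 − 1)/(67 − 4) = 13/63 ≈ 0.2063.

MAP estimate of p_B = 0.2063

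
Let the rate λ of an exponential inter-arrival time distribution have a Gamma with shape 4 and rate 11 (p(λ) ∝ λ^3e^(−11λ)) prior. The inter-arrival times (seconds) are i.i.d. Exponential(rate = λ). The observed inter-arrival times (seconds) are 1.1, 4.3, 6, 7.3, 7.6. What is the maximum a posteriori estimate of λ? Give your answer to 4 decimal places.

The Exponential(rate=λ) likelihood is ∝ λ^n e^(−λΣtᵢ). Here n = 5 and Σtᵢ = 1.1 + 4.3 + 6 + 7.3 + 7.6 = 26.3.
Posterior ∝ λ^3e^(−11λ) · λ^5e^(−26.3λ) = λ^8e^(−37.3λ), i.e. Gamma(9, 37.3).
Mode = (a−1)/b = 8/37.3 ≈ 0.2145.

λ̂_MAP = 0.2145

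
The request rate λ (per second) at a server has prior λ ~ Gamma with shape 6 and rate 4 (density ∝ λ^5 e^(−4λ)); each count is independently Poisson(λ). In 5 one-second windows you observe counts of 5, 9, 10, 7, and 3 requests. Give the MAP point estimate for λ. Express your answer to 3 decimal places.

Σxᵢ = 5+9+10+7+3 = 34, with n = 5.
Posterior ∝ λ^5e^(−4λ) · λ^34e^(−5λ) = λ^39e^(−9λ), i.e. Gamma(shape=40, rate=9).
The mode of a Gamma(a, b) with a ≥ 1 (shape–rate) is (a−1)/b = 39/9 ≈ 4.333.

λ̂_MAP = 4.333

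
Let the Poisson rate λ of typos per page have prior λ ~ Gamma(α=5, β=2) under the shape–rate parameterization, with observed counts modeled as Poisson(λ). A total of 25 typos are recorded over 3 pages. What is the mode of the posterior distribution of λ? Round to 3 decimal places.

λ̂_MAP = 5.800

Σxᵢ = 25, n = 3.
Posterior ∝ λ^4e^(−2λ) · λ^25e^(−3λ) = λ^29e^(−5λ), i.e. Gamma(shape=30, rate=5).
The mode of a Gamma(a, b) with a ≥ 1 (shape–rate) is (a−1)/b = 29/5 ≈ 5.800.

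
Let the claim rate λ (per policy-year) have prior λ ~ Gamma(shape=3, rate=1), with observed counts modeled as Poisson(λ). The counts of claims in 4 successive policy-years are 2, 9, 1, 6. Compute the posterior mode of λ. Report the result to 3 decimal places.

Σxᵢ = 2+9+1+6 = 18, with n = 4.
Posterior ∝ λ^2e^(−1λ) · λ^18e^(−4λ) = λ^20e^(−5λ), i.e. Gamma(shape=21, rate=5).
The mode of a Gamma(a, b) with a ≥ 1 (shape–rate) is (a−1)/b = 20/5 ≈ 4.000.

λ̂_MAP = 4.000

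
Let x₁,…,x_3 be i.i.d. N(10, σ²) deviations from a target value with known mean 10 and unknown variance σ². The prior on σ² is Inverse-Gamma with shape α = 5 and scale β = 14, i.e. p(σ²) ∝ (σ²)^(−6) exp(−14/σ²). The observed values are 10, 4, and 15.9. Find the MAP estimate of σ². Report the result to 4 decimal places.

Sum of squared deviations about the known mean: SS = (10−10)² + (4−10)² + (15.9−10)² = 70.81.
The Normal likelihood contributes (σ²)^(−n/2) exp(−SS/(2σ²)), so the posterior is Inverse-Gamma(α + n/2, β + SS/2) = Inverse-Gamma(6.5, 49.405).
The mode of Inverse-Gamma(a, b) is b/(a+1) = 49.405/7.5 ≈ 6.5873.

σ̂²_MAP = 6.5873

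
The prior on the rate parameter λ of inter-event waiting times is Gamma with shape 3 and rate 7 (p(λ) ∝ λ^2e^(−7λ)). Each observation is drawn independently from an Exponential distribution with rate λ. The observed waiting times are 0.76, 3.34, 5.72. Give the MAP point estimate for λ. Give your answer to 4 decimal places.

The Exponential(rate=λ) likelihood is ∝ λ^n e^(−λΣtᵢ). Here n = 3 and Σtᵢ = 0.76 + 3.34 + 5.72 = 9.82.
Posterior ∝ λ^2e^(−7λ) · λ^3e^(−9.82λ) = λ^5e^(−16.82λ), i.e. Gamma(6, 16.82).
Mode = (a−1)/b = 5/16.82 ≈ 0.2973.

λ̂_MAP = 0.2973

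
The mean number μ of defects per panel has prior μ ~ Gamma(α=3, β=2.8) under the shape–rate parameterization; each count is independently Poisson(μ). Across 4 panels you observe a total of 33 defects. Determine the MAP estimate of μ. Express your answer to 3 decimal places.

μ̂_MAP = 5.147

Σxᵢ = 33, n = 4.
Posterior ∝ μ^2e^(−2.8μ) · μ^33e^(−4μ) = μ^35e^(−6.8μ), i.e. Gamma(shape=36, rate=6.8).
The mode of a Gamma(a, b) with a ≥ 1 (shape–rate) is (a−1)/b = 35/6.8 ≈ 5.147.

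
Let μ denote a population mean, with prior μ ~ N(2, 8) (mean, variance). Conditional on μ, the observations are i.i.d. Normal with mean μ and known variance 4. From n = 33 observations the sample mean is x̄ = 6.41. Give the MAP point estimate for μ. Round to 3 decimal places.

n = 33, x̄ = 6.41.
For a Normal prior and Normal likelihood with known variance, the posterior is Normal; its mode equals its mean, the precision-weighted average.
Prior precision 1/σ₀² = 1/8 = 0.125; data precision n/σ² = 33/4 = 8.25.
μ̂ = (0.125·2 + 8.25·6.41) / (0.125 + 8.25) = 53.1325/8.375 = 21253/3350 ≈ 6.344.

μ̂_MAP = 6.344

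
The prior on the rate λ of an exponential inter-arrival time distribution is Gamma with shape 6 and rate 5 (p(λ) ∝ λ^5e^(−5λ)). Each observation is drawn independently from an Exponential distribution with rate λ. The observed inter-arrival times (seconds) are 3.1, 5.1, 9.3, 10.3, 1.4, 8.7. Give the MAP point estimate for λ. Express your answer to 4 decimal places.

λ̂_MAP = 0.2564

The Exponential(rate=λ) likelihood is ∝ λ^n e^(−λΣtᵢ). Here n = 6 and Σtᵢ = 3.1 + 5.1 + 9.3 + 10.3 + 1.4 + 8.7 = 37.9.
Posterior ∝ λ^5e^(−5λ) · λ^6e^(−37.9λ) = λ^11e^(−42.9λ), i.e. Gamma(12, 42.9).
Mode = (a−1)/b = 11/42.9 ≈ 0.2564.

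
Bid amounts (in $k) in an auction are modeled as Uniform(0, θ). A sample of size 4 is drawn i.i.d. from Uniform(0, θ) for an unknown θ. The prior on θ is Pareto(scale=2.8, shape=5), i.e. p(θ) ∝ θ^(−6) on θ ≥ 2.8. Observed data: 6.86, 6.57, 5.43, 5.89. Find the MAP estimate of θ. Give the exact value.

θ̂_MAP = 6.86

The Uniform(0, θ) likelihood is θ^(−n) for θ ≥ max(xᵢ), zero otherwise. Here max(xᵢ) = 6.86.
Posterior ∝ θ^(−6) · θ^(−4) = θ^(−10) on θ ≥ max(2.8, 6.86) = 6.86.
This density is strictly decreasing in θ, so the posterior mode lies at the lower boundary of the support.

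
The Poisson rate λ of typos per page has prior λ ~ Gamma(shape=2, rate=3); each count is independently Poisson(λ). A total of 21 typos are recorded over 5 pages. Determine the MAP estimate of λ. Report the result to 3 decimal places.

λ̂_MAP = 2.750

Σxᵢ = 21, n = 5.
Posterior ∝ λe^(−3λ) · λ^21e^(−5λ) = λ^22e^(−8λ), i.e. Gamma(shape=23, rate=8).
The mode of a Gamma(a, b) with a ≥ 1 (shape–rate) is (a−1)/b = 22/8 ≈ 2.750.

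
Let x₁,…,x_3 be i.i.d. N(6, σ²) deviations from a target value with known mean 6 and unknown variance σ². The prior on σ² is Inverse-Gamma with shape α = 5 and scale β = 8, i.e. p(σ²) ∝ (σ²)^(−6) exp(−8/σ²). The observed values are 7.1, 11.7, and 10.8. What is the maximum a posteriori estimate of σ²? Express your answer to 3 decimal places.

Sum of squared deviations about the known mean: SS = (7.1−6)² + (11.7−6)² + (10.8−6)² = 56.74.
The Normal likelihood contributes (σ²)^(−n/2) exp(−SS/(2σ²)), so the posterior is Inverse-Gamma(α + n/2, β + SS/2) = Inverse-Gamma(6.5, 36.37).
The mode of Inverse-Gamma(a, b) is b/(a+1) = 36.37/7.5 ≈ 4.849.

σ̂²_MAP = 4.849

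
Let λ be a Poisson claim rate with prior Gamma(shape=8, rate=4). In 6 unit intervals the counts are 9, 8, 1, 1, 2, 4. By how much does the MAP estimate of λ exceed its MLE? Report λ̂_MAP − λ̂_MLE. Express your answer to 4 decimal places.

Σxᵢ = 25. Posterior is Gamma(33, 10); MAP = (33−1)/10 = 32/10 ≈ 3.20000.
MLE = x̄ = 25/6 ≈ 4.16667.
Difference = 32/10 − 25/6 = -29/30 ≈ -0.9667.

MAP − MLE = -0.9667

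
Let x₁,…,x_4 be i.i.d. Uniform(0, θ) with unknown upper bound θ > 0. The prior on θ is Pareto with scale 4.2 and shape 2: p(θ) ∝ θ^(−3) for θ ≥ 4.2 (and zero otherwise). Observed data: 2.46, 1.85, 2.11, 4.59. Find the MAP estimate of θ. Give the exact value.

θ̂_MAP = 4.59

The Uniform(0, θ) likelihood is θ^(−n) for θ ≥ max(xᵢ), zero otherwise. Here max(xᵢ) = 4.59.
Posterior ∝ θ^(−3) · θ^(−4) = θ^(−7) on θ ≥ max(4.2, 4.59) = 4.59.
This density is strictly decreasing in θ, so the posterior mode lies at the lower boundary of the support.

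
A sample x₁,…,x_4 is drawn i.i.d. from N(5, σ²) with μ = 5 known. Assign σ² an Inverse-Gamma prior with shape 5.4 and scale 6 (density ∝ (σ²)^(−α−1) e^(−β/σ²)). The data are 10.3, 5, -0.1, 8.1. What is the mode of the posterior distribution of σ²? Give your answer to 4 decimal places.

Sum of squared deviations about the known mean: SS = (10.3−5)² + (5−5)² + (-0.1−5)² + (8.1−5)² = 63.71.
The Normal likelihood contributes (σ²)^(−n/2) exp(−SS/(2σ²)), so the posterior is Inverse-Gamma(α + n/2, β + SS/2) = Inverse-Gamma(7.4, 37.855).
The mode of Inverse-Gamma(a, b) is b/(a+1) = 37.855/8.4 ≈ 4.5065.

σ̂²_MAP = 4.5065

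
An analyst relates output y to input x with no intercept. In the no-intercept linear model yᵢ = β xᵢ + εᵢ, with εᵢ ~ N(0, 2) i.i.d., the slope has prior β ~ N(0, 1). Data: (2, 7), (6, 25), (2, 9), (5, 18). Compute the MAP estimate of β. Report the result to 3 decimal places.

log p(β | y) = −Σ(yᵢ − βxᵢ)²/(2·2) − β²/(2·1) + const.
Setting the derivative to zero: Σxᵢ(yᵢ − βxᵢ)/2 − β/1 = 0, so β = Σxᵢyᵢ / (Σxᵢ² + σ²/τ²).
Σxᵢyᵢ = 2·7 + 6·25 + 2·9 + 5·18 = 272; Σxᵢ² = 69; σ²/τ² = 2.
β̂_MAP = 272 / (69 + 2) = 272/71 ≈ 3.831.

β̂_MAP = 3.831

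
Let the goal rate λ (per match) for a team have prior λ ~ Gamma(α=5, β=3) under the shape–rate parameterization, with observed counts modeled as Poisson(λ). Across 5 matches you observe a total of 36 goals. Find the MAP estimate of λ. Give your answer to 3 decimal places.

λ̂_MAP = 5.000

Σxᵢ = 36, n = 5.
Posterior ∝ λ^4e^(−3λ) · λ^36e^(−5λ) = λ^40e^(−8λ), i.e. Gamma(shape=41, rate=8).
The mode of a Gamma(a, b) with a ≥ 1 (shape–rate) is (a−1)/b = 40/8 ≈ 5.000.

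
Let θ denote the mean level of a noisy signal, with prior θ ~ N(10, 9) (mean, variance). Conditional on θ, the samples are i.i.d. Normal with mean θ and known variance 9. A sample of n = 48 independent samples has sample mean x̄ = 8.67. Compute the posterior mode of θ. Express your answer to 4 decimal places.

θ̂_MAP = 8.6971

n = 48, x̄ = 8.67.
For a Normal prior and Normal likelihood with known variance, the posterior is Normal; its mode equals its mean, the precision-weighted average.
Prior precision 1/σ₀² = 1/9; data precision n/σ² = 48/9 = 16/3.
θ̂ = ((1/9)·10 + (16/3)·8.67) / (1/9 + 16/3) = (10654/225)/(49/9) = 1522/175 ≈ 8.6971.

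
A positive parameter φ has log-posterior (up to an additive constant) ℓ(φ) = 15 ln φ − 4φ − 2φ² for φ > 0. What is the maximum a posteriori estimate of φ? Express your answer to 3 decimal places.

φ̂_MAP = 1.500

ℓ'(φ) = 15/φ − 4 − 4φ. Setting this to zero and multiplying by φ: 4φ² + 4φ − 15 = 0.
φ = (−4 + √(4² + 4·4·15)) / (2·4) = (−4 + √256) / 8 = (−4 + 16)/8 = 3/2.
ℓ''(φ) = −15/φ² − 4 < 0, confirming a maximum.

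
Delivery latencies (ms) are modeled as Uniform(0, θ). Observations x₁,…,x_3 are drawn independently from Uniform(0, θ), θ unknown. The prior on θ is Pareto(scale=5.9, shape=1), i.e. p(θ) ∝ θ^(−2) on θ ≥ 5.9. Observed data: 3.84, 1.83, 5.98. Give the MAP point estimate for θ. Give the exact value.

The Uniform(0, θ) likelihood is θ^(−n) for θ ≥ max(xᵢ), zero otherwise. Here max(xᵢ) = 5.98.
Posterior ∝ θ^(−2) · θ^(−3) = θ^(−5) on θ ≥ max(5.9, 5.98) = 5.98.
This density is strictly decreasing in θ, so the posterior mode lies at the lower boundary of the support.

θ̂_MAP = 5.98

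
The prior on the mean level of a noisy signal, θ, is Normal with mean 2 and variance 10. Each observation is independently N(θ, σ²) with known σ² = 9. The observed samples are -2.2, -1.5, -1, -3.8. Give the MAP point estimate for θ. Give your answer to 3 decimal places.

θ̂_MAP = -1.367

n = 4; x̄ = ((-2.2) + (-1.5) + (-1) + (-3.8))/4 = -8.5/4 = -2.125.
For a Normal prior and Normal likelihood with known variance, the posterior is Normal; its mode equals its mean, the precision-weighted average.
Prior precision 1/σ₀² = 1/10 = 0.1; data precision n/σ² = 4/9.
θ̂ = (0.1·2 + (4/9)·(-2.125)) / (0.1 + 4/9) = (-67/90)/(49/90) = -67/49 ≈ -1.367.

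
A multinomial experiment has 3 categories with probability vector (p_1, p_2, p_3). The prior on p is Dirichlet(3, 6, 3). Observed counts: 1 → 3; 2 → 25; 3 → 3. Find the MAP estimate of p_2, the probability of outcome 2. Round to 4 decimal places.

The posterior is Dirichlet(αᵢ + nᵢ) = Dirichlet(6, 31, 6).
For a Dirichlet(a₁,…,a_K) with all aᵢ > 1, the mode has j-th component (aⱼ − 1)/(Σaᵢ − K).
Here Σaᵢ = 43 and K = 3, so p_2 = (31 − 1)/(43 − 3) = 30/40 ≈ 0.7500.

MAP estimate: 0.7500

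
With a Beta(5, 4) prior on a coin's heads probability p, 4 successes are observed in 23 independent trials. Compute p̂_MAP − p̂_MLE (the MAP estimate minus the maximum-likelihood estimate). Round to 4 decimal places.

MAP − MLE = 0.0928

Posterior is Beta(9, 23); MAP = (9−1)/(32−2) = 8/30 ≈ 0.26667.
MLE ignores the prior: p̂_MLE = k/n = 4/23 ≈ 0.17391.
Difference = 8/30 − 4/23 = 32/345 ≈ 0.0928.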